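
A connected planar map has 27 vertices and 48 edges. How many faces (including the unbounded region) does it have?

23

Euler's formula for a connected plane graph: V − E + F = 2, so F = 2 − 27 + 48 = 23.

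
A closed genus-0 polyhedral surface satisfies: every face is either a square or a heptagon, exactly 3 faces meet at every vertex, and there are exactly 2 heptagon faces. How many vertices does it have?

14

Let x be the number of squares; then F = 2 + x.
Edge–face incidences: 2E = 7·2 + 4·x = 14 + 4x.
Every vertex has degree 3, so 3V = 2E.
Euler: V − E + F = 2 ⇒ (2E)/3 − E + (2 + x) = 2.
Multiply by 6: 2·(2E) − 3·(2E) + 6·(2 + x) = 12, i.e. 12 + 6x − (14 + 4x) = 12.
Collecting terms: 2x − 2 = 12, so 2x = 14, so x = 7.
Then 2E = 14 + 4·7 = 42, so E = 21, V = 2E/3 = 14, F = 2 + 7 = 9.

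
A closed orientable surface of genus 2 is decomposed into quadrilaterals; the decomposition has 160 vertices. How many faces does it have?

χ = 2 − 2·2 = -2, and every face is a square so 4F = 2E.
V − E + F = -2 with E = 4F/2 gives 160 − (4/2 − 1)·F = -2, so F = 162 and E = 324.

162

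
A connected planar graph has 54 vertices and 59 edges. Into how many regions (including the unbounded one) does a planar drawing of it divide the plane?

7

Euler's formula for a connected plane graph: V − E + F = 2, so F = 2 − 54 + 59 = 7.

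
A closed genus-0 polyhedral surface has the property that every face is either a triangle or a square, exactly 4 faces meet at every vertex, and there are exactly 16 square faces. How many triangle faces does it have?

Let x be the number of triangles; then F = 16 + x.
Edge–face incidences: 2E = 4·16 + 3·x = 64 + 3x.
Every vertex has degree 4, so 4V = 2E.
Euler: V − E + F = 2 ⇒ (2E)/4 − E + (16 + x) = 2.
Multiply by 8: 2·(2E) − 4·(2E) + 8·(16 + x) = 16, i.e. 128 + 8x − 2·(64 + 3x) = 16.
Collecting terms: 2x = 16, so x = 8.
Then 2E = 64 + 3·8 = 88, so E = 44, V = 2E/4 = 22, F = 16 + 8 = 24.

8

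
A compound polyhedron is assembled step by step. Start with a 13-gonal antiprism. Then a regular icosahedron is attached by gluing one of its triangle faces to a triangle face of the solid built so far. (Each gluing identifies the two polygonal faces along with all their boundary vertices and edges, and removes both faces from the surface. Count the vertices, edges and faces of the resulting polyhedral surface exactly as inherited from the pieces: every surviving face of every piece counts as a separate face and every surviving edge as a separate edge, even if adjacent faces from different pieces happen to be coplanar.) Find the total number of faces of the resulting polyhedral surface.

46

A 13-gonal antiprism: V=26, E=52, F=28.
Attach a regular icosahedron (V=12, E=30, F=20) along a 3-gon: merge 3 vertices and 3 edges, delete both glued faces → V=35, E=79, F=46.
Check: V − E + F = 35 − 79 + 46 = 2.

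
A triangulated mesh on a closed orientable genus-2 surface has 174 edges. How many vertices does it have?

56

χ = 2 − 2·2 = -2, and every face is a triangle so 3F = 2E.
F = 2E/3 = 116. Then V = -2 + E − F = -2 + 174 − 116 = 56.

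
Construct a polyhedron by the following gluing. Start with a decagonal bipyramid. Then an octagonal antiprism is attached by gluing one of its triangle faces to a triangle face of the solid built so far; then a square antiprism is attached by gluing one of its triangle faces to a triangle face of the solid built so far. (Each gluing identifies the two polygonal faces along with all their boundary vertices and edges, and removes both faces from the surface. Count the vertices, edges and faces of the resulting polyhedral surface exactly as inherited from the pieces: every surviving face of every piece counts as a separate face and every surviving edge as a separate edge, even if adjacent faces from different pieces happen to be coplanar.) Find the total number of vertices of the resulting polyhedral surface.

30

A decagonal bipyramid: V=12, E=30, F=20.
Attach an octagonal antiprism (V=16, E=32, F=18) along a 3-gon: merge 3 vertices and 3 edges, delete both glued faces → V=25, E=59, F=36.
Attach a square antiprism (V=8, E=16, F=10) along a 3-gon: merge 3 vertices and 3 edges, delete both glued faces → V=30, E=72, F=44.
Check: V − E + F = 30 − 72 + 44 = 2.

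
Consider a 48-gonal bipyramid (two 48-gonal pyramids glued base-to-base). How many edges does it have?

144

A bipyramid over an n-gon has 2n triangular faces and n + 2 vertices: V = 48 + 2 = 50, E = 3·48 = 144, F = 2·48 = 96.
Check: V − E + F = 50 − 144 + 96 = 2.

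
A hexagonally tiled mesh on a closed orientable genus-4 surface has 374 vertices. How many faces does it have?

190

χ = 2 − 2·4 = -6, and every face is a hexagon so 6F = 2E.
V − E + F = -6 with E = 6F/2 gives 374 − (6/2 − 1)·F = -6, so F = 190 and E = 570.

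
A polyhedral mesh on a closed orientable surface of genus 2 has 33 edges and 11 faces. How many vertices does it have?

For a closed orientable surface of genus 2, χ = 2 − 2·2 = -2.
V = -2 + E − F = -2 + 33 − 11 = 20.

20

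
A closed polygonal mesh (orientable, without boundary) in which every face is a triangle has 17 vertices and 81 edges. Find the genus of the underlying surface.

Every face is a triangle and each edge borders two faces, so 3F = 2·81, giving F = 54.
χ = V − E + F = 17 − 81 + 54 = -10.
For a closed orientable surface χ = 2 − 2g, so g = (2 − (-10))/2 = 6.

6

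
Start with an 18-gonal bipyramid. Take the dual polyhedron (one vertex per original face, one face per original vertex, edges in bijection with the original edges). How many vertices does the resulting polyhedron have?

36

The base solid has V = 20, E = 54, F = 36.
The dual swaps V and F and preserves E: V′ = F = 36, E′ = E = 54, F′ = V = 20.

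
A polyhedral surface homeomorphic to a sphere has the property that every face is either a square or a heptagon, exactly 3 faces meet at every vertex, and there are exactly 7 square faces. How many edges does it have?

21

Let x be the number of heptagons; then F = 7 + x.
Edge–face incidences: 2E = 4·7 + 7·x = 28 + 7x.
Every vertex has degree 3, so 3V = 2E.
Euler: V − E + F = 2 ⇒ (2E)/3 − E + (7 + x) = 2.
Multiply by 6: 2·(2E) − 3·(2E) + 6·(7 + x) = 12, i.e. 42 + 6x − (28 + 7x) = 12.
Collecting terms: −x + 14 = 12, so −x = −2, so x = 2.
Then 2E = 28 + 7·2 = 42, so E = 21, V = 2E/3 = 14, F = 7 + 2 = 9.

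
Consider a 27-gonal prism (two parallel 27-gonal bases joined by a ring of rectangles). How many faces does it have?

29

A prism on an n-gon has two n-gon bases and n rectangular sides: V = 2·27 = 54, E = 3·27 = 81, F = 27 + 2 = 29.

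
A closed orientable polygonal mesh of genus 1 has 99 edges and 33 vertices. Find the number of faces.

66

For a closed orientable surface of genus 1, χ = 2 − 2·1 = 0.
F = 0 − V + E = 0 − 33 + 99 = 66.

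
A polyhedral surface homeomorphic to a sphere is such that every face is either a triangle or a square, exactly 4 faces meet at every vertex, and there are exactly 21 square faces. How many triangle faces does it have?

Let x be the number of triangles; then F = 21 + x.
Edge–face incidences: 2E = 4·21 + 3·x = 84 + 3x.
Every vertex has degree 4, so 4V = 2E.
Euler: V − E + F = 2 ⇒ (2E)/4 − E + (21 + x) = 2.
Multiply by 8: 2·(2E) − 4·(2E) + 8·(21 + x) = 16, i.e. 168 + 8x − 2·(84 + 3x) = 16.
Collecting terms: 2x = 16, so x = 8.
Then 2E = 84 + 3·8 = 108, so E = 54, V = 2E/4 = 27, F = 21 + 8 = 29.

8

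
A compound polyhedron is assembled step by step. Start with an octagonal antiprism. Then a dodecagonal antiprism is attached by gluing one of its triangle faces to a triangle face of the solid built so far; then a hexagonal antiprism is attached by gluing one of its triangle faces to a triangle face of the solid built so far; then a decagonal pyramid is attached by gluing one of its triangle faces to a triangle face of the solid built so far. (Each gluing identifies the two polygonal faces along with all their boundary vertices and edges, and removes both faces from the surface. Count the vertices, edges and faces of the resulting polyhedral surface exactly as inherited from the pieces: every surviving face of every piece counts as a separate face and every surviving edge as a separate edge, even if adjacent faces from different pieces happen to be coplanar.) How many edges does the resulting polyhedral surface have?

An octagonal antiprism: V=16, E=32, F=18.
Attach a dodecagonal antiprism (V=24, E=48, F=26) along a 3-gon: merge 3 vertices and 3 edges, delete both glued faces → V=37, E=77, F=42.
Attach a hexagonal antiprism (V=12, E=24, F=14) along a 3-gon: merge 3 vertices and 3 edges, delete both glued faces → V=46, E=98, F=54.
Attach a decagonal pyramid (V=11, E=20, F=11) along a 3-gon: merge 3 vertices and 3 edges, delete both glued faces → V=54, E=115, F=63.
Check: V − E + F = 54 − 115 + 63 = 2.

115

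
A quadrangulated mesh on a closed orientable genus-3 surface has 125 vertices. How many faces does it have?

129

χ = 2 − 2·3 = -4, and every face is a square so 4F = 2E.
V − E + F = -4 with E = 4F/2 gives 125 − (4/2 − 1)·F = -4, so F = 129 and E = 258.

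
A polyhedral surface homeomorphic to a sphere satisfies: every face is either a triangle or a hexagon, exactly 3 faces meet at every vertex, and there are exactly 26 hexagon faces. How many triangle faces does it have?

Let x be the number of triangles; then F = 26 + x.
Edge–face incidences: 2E = 6·26 + 3·x = 156 + 3x.
Every vertex has degree 3, so 3V = 2E.
Euler: V − E + F = 2 ⇒ (2E)/3 − E + (26 + x) = 2.
Multiply by 6: 2·(2E) − 3·(2E) + 6·(26 + x) = 12, i.e. 156 + 6x − (156 + 3x) = 12.
Collecting terms: 3x = 12, so x = 4.
Then 2E = 156 + 3·4 = 168, so E = 84, V = 2E/3 = 56, F = 26 + 4 = 30.

4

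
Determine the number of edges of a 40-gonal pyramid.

A pyramid on an n-gon base has one n-gon and n triangles: V = 40 + 1 = 41, E = 2·40 = 80, F = 40 + 1 = 41.

80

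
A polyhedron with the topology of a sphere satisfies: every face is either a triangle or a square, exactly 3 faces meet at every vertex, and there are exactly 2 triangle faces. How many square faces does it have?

3

Let x be the number of squares; then F = 2 + x.
Edge–face incidences: 2E = 3·2 + 4·x = 6 + 4x.
Every vertex has degree 3, so 3V = 2E.
Euler: V − E + F = 2 ⇒ (2E)/3 − E + (2 + x) = 2.
Multiply by 6: 2·(2E) − 3·(2E) + 6·(2 + x) = 12, i.e. 12 + 6x − (6 + 4x) = 12.
Collecting terms: 2x + 6 = 12, so 2x = 6, so x = 3.
Then 2E = 6 + 4·3 = 18, so E = 9, V = 2E/3 = 6, F = 2 + 3 = 5.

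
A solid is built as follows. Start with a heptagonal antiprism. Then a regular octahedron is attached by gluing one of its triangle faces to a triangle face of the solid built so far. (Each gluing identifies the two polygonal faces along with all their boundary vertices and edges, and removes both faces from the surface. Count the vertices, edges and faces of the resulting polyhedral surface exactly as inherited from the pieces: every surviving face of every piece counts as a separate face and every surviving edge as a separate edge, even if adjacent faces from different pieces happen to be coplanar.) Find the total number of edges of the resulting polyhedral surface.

37

A heptagonal antiprism: V=14, E=28, F=16.
Attach a regular octahedron (V=6, E=12, F=8) along a 3-gon: merge 3 vertices and 3 edges, delete both glued faces → V=17, E=37, F=22.
Check: V − E + F = 17 − 37 + 22 = 2.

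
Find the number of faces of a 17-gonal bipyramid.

34

A bipyramid over an n-gon has 2n triangular faces and n + 2 vertices: V = 17 + 2 = 19, E = 3·17 = 51, F = 2·17 = 34.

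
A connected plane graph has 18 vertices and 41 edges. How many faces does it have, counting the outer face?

25

Euler's formula for a connected plane graph: V − E + F = 2, so F = 2 − 18 + 41 = 25.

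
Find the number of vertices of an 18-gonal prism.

36

A prism on an n-gon has two n-gon bases and n rectangular sides: V = 2·18 = 36, E = 3·18 = 54, F = 18 + 2 = 20.
Check: V − E + F = 36 − 54 + 20 = 2.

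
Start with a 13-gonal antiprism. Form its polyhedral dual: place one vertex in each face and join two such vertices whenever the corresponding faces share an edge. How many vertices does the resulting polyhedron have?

28

The base solid has V = 26, E = 52, F = 28.
The dual swaps V and F and preserves E: V′ = F = 28, E′ = E = 52, F′ = V = 26.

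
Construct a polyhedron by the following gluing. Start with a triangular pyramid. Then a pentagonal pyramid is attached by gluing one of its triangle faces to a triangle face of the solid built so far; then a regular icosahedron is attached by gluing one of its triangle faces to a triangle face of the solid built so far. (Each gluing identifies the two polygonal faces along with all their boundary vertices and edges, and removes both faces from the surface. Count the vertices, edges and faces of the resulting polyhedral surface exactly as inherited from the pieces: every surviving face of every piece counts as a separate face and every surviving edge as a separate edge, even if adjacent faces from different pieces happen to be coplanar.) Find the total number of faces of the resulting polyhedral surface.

26

A triangular pyramid: V=4, E=6, F=4.
Attach a pentagonal pyramid (V=6, E=10, F=6) along a 3-gon: merge 3 vertices and 3 edges, delete both glued faces → V=7, E=13, F=8.
Attach a regular icosahedron (V=12, E=30, F=20) along a 3-gon: merge 3 vertices and 3 edges, delete both glued faces → V=16, E=40, F=26.
Check: V − E + F = 16 − 40 + 26 = 2.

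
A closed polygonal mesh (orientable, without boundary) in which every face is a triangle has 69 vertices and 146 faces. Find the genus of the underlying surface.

3

Every face is a triangle, so 2E = 3·146 = 438, giving E = 219.
χ = V − E + F = 69 − 219 + 146 = -4.
For a closed orientable surface χ = 2 − 2g, so g = (2 − (-4))/2 = 3.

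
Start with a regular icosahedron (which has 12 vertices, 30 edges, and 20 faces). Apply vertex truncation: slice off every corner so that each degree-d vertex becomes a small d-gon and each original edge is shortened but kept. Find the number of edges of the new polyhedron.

Truncation replaces each original edge-end by a new vertex, so V′ = 2E = 60.
Each original edge survives, and each old vertex of degree d contributes d new edges; summing degrees gives Σd = 2E, so E′ = E + 2E = 3E = 90.
Each original face survives and each original vertex becomes one new face: F′ = F + V = 32.

90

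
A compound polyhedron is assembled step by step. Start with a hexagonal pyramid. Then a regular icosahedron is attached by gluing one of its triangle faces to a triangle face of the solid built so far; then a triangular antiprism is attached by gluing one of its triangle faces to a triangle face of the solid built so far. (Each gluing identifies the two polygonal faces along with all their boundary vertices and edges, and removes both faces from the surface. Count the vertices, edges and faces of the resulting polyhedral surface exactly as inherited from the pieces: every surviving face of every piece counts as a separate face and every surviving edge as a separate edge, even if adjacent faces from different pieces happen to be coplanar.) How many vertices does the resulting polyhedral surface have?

19

A hexagonal pyramid: V=7, E=12, F=7.
Attach a regular icosahedron (V=12, E=30, F=20) along a 3-gon: merge 3 vertices and 3 edges, delete both glued faces → V=16, E=39, F=25.
Attach a triangular antiprism (V=6, E=12, F=8) along a 3-gon: merge 3 vertices and 3 edges, delete both glued faces → V=19, E=48, F=31.
Check: V − E + F = 19 − 48 + 31 = 2.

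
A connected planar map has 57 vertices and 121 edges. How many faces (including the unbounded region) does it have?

Euler's formula for a connected plane graph: V − E + F = 2, so F = 2 − 57 + 121 = 66.

66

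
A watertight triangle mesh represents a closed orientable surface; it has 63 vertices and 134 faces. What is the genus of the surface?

3

Every face is a triangle, so 2E = 3·134 = 402, giving E = 201.
χ = V − E + F = 63 − 201 + 134 = -4.
For a closed orientable surface χ = 2 − 2g, so g = (2 − (-4))/2 = 3.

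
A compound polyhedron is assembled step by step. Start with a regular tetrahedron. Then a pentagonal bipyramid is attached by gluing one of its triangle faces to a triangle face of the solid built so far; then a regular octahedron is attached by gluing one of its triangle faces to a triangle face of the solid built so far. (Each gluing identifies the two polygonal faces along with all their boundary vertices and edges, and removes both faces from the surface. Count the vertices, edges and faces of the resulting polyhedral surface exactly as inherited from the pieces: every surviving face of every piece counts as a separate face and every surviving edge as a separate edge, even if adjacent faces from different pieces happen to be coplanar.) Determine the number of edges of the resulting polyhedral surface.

A regular tetrahedron: V=4, E=6, F=4.
Attach a pentagonal bipyramid (V=7, E=15, F=10) along a 3-gon: merge 3 vertices and 3 edges, delete both glued faces → V=8, E=18, F=12.
Attach a regular octahedron (V=6, E=12, F=8) along a 3-gon: merge 3 vertices and 3 edges, delete both glued faces → V=11, E=27, F=18.
Check: V − E + F = 11 − 27 + 18 = 2.

27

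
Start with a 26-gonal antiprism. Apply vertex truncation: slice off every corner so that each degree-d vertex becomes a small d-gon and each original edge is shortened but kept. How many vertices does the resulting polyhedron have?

208

The base solid has V = 52, E = 104, F = 54.
Truncation replaces each original edge-end by a new vertex, so V′ = 2E = 208.
Each original edge survives, and each old vertex of degree d contributes d new edges; summing degrees gives Σd = 2E, so E′ = E + 2E = 3E = 312.
Each original face survives and each original vertex becomes one new face: F′ = F + V = 106.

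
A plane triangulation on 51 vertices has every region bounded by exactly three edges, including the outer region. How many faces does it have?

98

In a plane triangulation 3F = 2E and V − E + F = 2, so F = 2V − 4 = 2·51 − 4 = 98.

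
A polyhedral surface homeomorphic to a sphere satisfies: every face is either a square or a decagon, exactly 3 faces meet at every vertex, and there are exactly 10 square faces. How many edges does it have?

Let x be the number of decagons; then F = 10 + x.
Edge–face incidences: 2E = 4·10 + 10·x = 40 + 10x.
Every vertex has degree 3, so 3V = 2E.
Euler: V − E + F = 2 ⇒ (2E)/3 − E + (10 + x) = 2.
Multiply by 6: 2·(2E) − 3·(2E) + 6·(10 + x) = 12, i.e. 60 + 6x − (40 + 10x) = 12.
Collecting terms: −4x + 20 = 12, so −4x = −8, so x = 2.
Then 2E = 40 + 10·2 = 60, so E = 30, V = 2E/3 = 20, F = 10 + 2 = 12.

30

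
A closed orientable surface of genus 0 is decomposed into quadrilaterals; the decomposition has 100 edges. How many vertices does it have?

52

χ = 2 − 2·0 = 2, and every face is a square so 4F = 2E.
F = 2E/4 = 50. Then V = 2 + E − F = 2 + 100 − 50 = 52.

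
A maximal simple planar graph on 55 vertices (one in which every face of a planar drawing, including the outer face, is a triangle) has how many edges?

In a plane triangulation 3F = 2E and V − E + F = 2, so E = 3V − 6 = 3·55 − 6 = 159.

159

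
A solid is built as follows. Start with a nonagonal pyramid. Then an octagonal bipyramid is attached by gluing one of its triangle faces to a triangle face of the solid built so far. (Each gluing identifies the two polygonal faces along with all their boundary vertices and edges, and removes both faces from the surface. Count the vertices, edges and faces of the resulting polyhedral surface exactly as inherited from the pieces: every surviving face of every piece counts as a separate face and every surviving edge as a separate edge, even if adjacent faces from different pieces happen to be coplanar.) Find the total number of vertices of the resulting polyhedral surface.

17

A nonagonal pyramid: V=10, E=18, F=10.
Attach an octagonal bipyramid (V=10, E=24, F=16) along a 3-gon: merge 3 vertices and 3 edges, delete both glued faces → V=17, E=39, F=24.
Check: V − E + F = 17 − 39 + 24 = 2.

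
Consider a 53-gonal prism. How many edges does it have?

159

A prism on an n-gon has two n-gon bases and n rectangular sides: V = 2·53 = 106, E = 3·53 = 159, F = 53 + 2 = 55.
Check: V − E + F = 106 − 159 + 55 = 2.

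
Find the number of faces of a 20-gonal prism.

A prism on an n-gon has two n-gon bases and n rectangular sides: V = 2·20 = 40, E = 3·20 = 60, F = 20 + 2 = 22.
Check: V − E + F = 40 − 60 + 22 = 2.

22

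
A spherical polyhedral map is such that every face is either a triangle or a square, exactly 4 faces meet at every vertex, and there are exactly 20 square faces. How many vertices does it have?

Let x be the number of triangles; then F = 20 + x.
Edge–face incidences: 2E = 4·20 + 3·x = 80 + 3x.
Every vertex has degree 4, so 4V = 2E.
Euler: V − E + F = 2 ⇒ (2E)/4 − E + (20 + x) = 2.
Multiply by 8: 2·(2E) − 4·(2E) + 8·(20 + x) = 16, i.e. 160 + 8x − 2·(80 + 3x) = 16.
Collecting terms: 2x = 16, so x = 8.
Then 2E = 80 + 3·8 = 104, so E = 52, V = 2E/4 = 26, F = 20 + 8 = 28.

26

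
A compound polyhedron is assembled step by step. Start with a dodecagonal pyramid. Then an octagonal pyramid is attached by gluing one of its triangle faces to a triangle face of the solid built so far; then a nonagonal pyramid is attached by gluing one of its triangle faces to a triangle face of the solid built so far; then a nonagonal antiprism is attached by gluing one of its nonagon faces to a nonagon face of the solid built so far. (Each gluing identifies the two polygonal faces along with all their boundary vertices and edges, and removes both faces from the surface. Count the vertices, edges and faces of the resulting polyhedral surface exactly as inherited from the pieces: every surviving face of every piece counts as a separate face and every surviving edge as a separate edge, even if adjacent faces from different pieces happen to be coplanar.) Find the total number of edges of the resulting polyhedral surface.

79

A dodecagonal pyramid: V=13, E=24, F=13.
Attach an octagonal pyramid (V=9, E=16, F=9) along a 3-gon: merge 3 vertices and 3 edges, delete both glued faces → V=19, E=37, F=20.
Attach a nonagonal pyramid (V=10, E=18, F=10) along a 3-gon: merge 3 vertices and 3 edges, delete both glued faces → V=26, E=52, F=28.
Attach a nonagonal antiprism (V=18, E=36, F=20) along a 9-gon: merge 9 vertices and 9 edges, delete both glued faces → V=35, E=79, F=46.
Check: V − E + F = 35 − 79 + 46 = 2.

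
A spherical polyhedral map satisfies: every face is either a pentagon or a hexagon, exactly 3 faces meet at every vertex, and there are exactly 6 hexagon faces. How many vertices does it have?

32

Let x be the number of pentagons; then F = 6 + x.
Edge–face incidences: 2E = 6·6 + 5·x = 36 + 5x.
Every vertex has degree 3, so 3V = 2E.
Euler: V − E + F = 2 ⇒ (2E)/3 − E + (6 + x) = 2.
Multiply by 6: 2·(2E) − 3·(2E) + 6·(6 + x) = 12, i.e. 36 + 6x − (36 + 5x) = 12.
Collecting terms: x = 12.
Then 2E = 36 + 5·12 = 96, so E = 48, V = 2E/3 = 32, F = 6 + 12 = 18.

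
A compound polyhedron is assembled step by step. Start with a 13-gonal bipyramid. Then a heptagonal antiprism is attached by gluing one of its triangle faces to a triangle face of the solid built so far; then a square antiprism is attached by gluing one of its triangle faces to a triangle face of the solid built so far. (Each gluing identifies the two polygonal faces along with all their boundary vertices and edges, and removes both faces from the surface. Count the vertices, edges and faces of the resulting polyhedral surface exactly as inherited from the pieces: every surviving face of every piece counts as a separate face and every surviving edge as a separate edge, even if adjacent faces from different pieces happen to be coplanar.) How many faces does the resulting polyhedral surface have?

48

A 13-gonal bipyramid: V=15, E=39, F=26.
Attach a heptagonal antiprism (V=14, E=28, F=16) along a 3-gon: merge 3 vertices and 3 edges, delete both glued faces → V=26, E=64, F=40.
Attach a square antiprism (V=8, E=16, F=10) along a 3-gon: merge 3 vertices and 3 edges, delete both glued faces → V=31, E=77, F=48.
Check: V − E + F = 31 − 77 + 48 = 2.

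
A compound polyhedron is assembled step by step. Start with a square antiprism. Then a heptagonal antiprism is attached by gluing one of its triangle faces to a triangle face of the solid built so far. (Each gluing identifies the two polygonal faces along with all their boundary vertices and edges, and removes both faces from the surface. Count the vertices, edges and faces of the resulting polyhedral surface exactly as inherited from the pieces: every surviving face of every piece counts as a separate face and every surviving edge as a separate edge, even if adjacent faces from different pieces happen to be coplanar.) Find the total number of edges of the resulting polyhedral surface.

A square antiprism: V=8, E=16, F=10.
Attach a heptagonal antiprism (V=14, E=28, F=16) along a 3-gon: merge 3 vertices and 3 edges, delete both glued faces → V=19, E=41, F=24.
Check: V − E + F = 19 − 41 + 24 = 2.

41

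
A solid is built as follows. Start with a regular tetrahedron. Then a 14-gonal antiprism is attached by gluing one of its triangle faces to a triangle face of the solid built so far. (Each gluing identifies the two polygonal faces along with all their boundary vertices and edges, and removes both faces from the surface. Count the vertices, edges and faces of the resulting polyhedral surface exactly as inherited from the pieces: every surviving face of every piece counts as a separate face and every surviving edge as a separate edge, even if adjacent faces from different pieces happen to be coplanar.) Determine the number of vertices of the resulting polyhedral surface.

29

A regular tetrahedron: V=4, E=6, F=4.
Attach a 14-gonal antiprism (V=28, E=56, F=30) along a 3-gon: merge 3 vertices and 3 edges, delete both glued faces → V=29, E=59, F=32.
Check: V − E + F = 29 − 59 + 32 = 2.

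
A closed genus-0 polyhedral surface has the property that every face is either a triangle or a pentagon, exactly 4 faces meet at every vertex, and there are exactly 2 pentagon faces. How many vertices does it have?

Let x be the number of triangles; then F = 2 + x.
Edge–face incidences: 2E = 5·2 + 3·x = 10 + 3x.
Every vertex has degree 4, so 4V = 2E.
Euler: V − E + F = 2 ⇒ (2E)/4 − E + (2 + x) = 2.
Multiply by 8: 2·(2E) − 4·(2E) + 8·(2 + x) = 16, i.e. 16 + 8x − 2·(10 + 3x) = 16.
Collecting terms: 2x − 4 = 16, so 2x = 20, so x = 10.
Then 2E = 10 + 3·10 = 40, so E = 20, V = 2E/4 = 10, F = 2 + 10 = 12.

10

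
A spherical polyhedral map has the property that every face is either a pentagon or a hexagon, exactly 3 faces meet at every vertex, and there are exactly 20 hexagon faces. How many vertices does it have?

Let x be the number of pentagons; then F = 20 + x.
Edge–face incidences: 2E = 6·20 + 5·x = 120 + 5x.
Every vertex has degree 3, so 3V = 2E.
Euler: V − E + F = 2 ⇒ (2E)/3 − E + (20 + x) = 2.
Multiply by 6: 2·(2E) − 3·(2E) + 6·(20 + x) = 12, i.e. 120 + 6x − (120 + 5x) = 12.
Collecting terms: x = 12.
Then 2E = 120 + 5·12 = 180, so E = 90, V = 2E/3 = 60, F = 20 + 12 = 32.

60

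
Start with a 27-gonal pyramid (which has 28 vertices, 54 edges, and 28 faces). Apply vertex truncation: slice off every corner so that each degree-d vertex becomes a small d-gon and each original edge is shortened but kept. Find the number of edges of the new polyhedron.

Truncation replaces each original edge-end by a new vertex, so V′ = 2E = 108.
Each original edge survives, and each old vertex of degree d contributes d new edges; summing degrees gives Σd = 2E, so E′ = E + 2E = 3E = 162.
Each original face survives and each original vertex becomes one new face: F′ = F + V = 56.

162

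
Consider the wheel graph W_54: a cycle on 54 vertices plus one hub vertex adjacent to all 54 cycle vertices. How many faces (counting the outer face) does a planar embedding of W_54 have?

55

W_54 has V = 54 + 1 = 55 vertices and E = 2·54 = 108 edges.
By Euler's formula F = 2 − V + E = 2 − 55 + 108 = 55.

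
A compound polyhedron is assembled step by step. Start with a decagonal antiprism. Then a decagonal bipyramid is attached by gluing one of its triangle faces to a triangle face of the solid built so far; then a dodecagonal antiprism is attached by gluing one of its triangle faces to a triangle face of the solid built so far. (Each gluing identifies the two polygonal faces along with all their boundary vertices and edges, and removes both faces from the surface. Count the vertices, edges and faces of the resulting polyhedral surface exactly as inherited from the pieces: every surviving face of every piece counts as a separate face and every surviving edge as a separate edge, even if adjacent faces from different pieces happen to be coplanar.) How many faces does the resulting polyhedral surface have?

64

A decagonal antiprism: V=20, E=40, F=22.
Attach a decagonal bipyramid (V=12, E=30, F=20) along a 3-gon: merge 3 vertices and 3 edges, delete both glued faces → V=29, E=67, F=40.
Attach a dodecagonal antiprism (V=24, E=48, F=26) along a 3-gon: merge 3 vertices and 3 edges, delete both glued faces → V=50, E=112, F=64.
Check: V − E + F = 50 − 112 + 64 = 2.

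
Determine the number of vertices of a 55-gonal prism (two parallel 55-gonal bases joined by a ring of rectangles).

110

A prism on an n-gon has two n-gon bases and n rectangular sides: V = 2·55 = 110, E = 3·55 = 165, F = 55 + 2 = 57.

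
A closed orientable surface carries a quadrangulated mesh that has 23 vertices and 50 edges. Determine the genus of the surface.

Every face is a square and each edge borders two faces, so 4F = 2·50, giving F = 25.
χ = V − E + F = 23 − 50 + 25 = -2.
For a closed orientable surface χ = 2 − 2g, so g = (2 − (-2))/2 = 2.

2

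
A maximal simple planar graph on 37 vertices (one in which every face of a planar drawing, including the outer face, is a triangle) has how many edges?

In a plane triangulation 3F = 2E and V − E + F = 2, so E = 3V − 6 = 3·37 − 6 = 105.

105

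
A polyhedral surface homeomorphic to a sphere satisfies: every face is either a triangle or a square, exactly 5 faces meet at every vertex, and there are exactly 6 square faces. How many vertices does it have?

24

Let x be the number of triangles; then F = 6 + x.
Edge–face incidences: 2E = 4·6 + 3·x = 24 + 3x.
Every vertex has degree 5, so 5V = 2E.
Euler: V − E + F = 2 ⇒ (2E)/5 − E + (6 + x) = 2.
Multiply by 10: 2·(2E) − 5·(2E) + 10·(6 + x) = 20, i.e. 60 + 10x − 3·(24 + 3x) = 20.
Collecting terms: x − 12 = 20, so x = 32.
Then 2E = 24 + 3·32 = 120, so E = 60, V = 2E/5 = 24, F = 6 + 32 = 38.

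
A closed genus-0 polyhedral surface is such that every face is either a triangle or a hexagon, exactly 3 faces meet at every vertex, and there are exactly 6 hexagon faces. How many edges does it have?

Let x be the number of triangles; then F = 6 + x.
Edge–face incidences: 2E = 6·6 + 3·x = 36 + 3x.
Every vertex has degree 3, so 3V = 2E.
Euler: V − E + F = 2 ⇒ (2E)/3 − E + (6 + x) = 2.
Multiply by 6: 2·(2E) − 3·(2E) + 6·(6 + x) = 12, i.e. 36 + 6x − (36 + 3x) = 12.
Collecting terms: 3x = 12, so x = 4.
Then 2E = 36 + 3·4 = 48, so E = 24, V = 2E/3 = 16, F = 6 + 4 = 10.

24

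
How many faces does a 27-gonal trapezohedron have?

The n-trapezohedron (dual of the n-antiprism) has V = 2·27 + 2 = 56, E = 4·27 = 108, F = 2·27 = 54.

54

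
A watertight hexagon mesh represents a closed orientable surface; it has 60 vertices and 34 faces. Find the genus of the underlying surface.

5

Every face is a hexagon, so 2E = 6·34 = 204, giving E = 102.
χ = V − E + F = 60 − 102 + 34 = -8.
For a closed orientable surface χ = 2 − 2g, so g = (2 − (-8))/2 = 5.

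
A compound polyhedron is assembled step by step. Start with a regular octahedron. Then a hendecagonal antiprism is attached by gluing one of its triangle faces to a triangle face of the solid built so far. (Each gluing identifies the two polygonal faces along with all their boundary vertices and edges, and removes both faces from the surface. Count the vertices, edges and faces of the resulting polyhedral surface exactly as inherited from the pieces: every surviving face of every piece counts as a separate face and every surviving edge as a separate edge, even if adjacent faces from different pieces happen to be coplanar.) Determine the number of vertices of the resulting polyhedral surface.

25

A regular octahedron: V=6, E=12, F=8.
Attach a hendecagonal antiprism (V=22, E=44, F=24) along a 3-gon: merge 3 vertices and 3 edges, delete both glued faces → V=25, E=53, F=30.
Check: V − E + F = 25 − 53 + 30 = 2.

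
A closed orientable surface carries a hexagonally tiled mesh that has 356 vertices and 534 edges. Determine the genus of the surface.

Every face is a hexagon and each edge borders two faces, so 6F = 2·534, giving F = 178.
χ = V − E + F = 356 − 534 + 178 = 0.
For a closed orientable surface χ = 2 − 2g, so g = (2 − (0))/2 = 1.

1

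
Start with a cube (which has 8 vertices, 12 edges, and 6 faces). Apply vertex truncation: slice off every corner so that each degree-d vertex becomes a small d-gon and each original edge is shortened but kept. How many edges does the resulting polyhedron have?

Truncation replaces each original edge-end by a new vertex, so V′ = 2E = 24.
Each original edge survives, and each old vertex of degree d contributes d new edges; summing degrees gives Σd = 2E, so E′ = E + 2E = 3E = 36.
Each original face survives and each original vertex becomes one new face: F′ = F + V = 14.

36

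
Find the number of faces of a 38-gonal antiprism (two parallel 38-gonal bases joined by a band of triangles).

An antiprism on an n-gon has two n-gon caps and 2n triangles: V = 2·38 = 76, E = 4·38 = 152, F = 2·38 + 2 = 78.
Check: V − E + F = 76 − 152 + 78 = 2.

78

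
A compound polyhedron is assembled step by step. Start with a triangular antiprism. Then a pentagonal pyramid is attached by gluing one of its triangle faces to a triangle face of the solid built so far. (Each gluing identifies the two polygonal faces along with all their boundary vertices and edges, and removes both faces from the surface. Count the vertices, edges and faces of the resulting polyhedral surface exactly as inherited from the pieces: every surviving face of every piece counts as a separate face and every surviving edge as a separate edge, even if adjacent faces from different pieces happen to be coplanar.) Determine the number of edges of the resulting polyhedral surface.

19

A triangular antiprism: V=6, E=12, F=8.
Attach a pentagonal pyramid (V=6, E=10, F=6) along a 3-gon: merge 3 vertices and 3 edges, delete both glued faces → V=9, E=19, F=12.
Check: V − E + F = 9 − 19 + 12 = 2.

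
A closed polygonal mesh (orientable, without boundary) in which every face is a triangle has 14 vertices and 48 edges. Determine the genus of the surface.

Every face is a triangle and each edge borders two faces, so 3F = 2·48, giving F = 32.
χ = V − E + F = 14 − 48 + 32 = -2.
For a closed orientable surface χ = 2 − 2g, so g = (2 − (-2))/2 = 2.

2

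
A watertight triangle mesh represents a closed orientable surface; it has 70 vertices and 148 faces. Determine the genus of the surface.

3

Every face is a triangle, so 2E = 3·148 = 444, giving E = 222.
χ = V − E + F = 70 − 222 + 148 = -4.
For a closed orientable surface χ = 2 − 2g, so g = (2 − (-4))/2 = 3.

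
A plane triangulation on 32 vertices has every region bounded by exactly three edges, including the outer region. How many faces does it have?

In a plane triangulation 3F = 2E and V − E + F = 2, so F = 2V − 4 = 2·32 − 4 = 60.

60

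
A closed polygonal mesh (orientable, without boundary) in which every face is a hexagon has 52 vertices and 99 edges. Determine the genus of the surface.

8

Every face is a hexagon and each edge borders two faces, so 6F = 2·99, giving F = 33.
χ = V − E + F = 52 − 99 + 33 = -14.
For a closed orientable surface χ = 2 − 2g, so g = (2 − (-14))/2 = 8.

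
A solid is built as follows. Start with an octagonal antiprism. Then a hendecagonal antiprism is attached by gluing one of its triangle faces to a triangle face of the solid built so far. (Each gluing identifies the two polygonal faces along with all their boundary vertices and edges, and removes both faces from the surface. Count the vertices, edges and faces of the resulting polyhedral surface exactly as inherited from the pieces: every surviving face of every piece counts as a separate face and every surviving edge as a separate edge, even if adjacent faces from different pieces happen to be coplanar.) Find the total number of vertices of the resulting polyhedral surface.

35

An octagonal antiprism: V=16, E=32, F=18.
Attach a hendecagonal antiprism (V=22, E=44, F=24) along a 3-gon: merge 3 vertices and 3 edges, delete both glued faces → V=35, E=73, F=40.
Check: V − E + F = 35 − 73 + 40 = 2.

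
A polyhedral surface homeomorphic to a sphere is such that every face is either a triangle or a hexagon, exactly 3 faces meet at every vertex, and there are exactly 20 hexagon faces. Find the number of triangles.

4

Let x be the number of triangles; then F = 20 + x.
Edge–face incidences: 2E = 6·20 + 3·x = 120 + 3x.
Every vertex has degree 3, so 3V = 2E.
Euler: V − E + F = 2 ⇒ (2E)/3 − E + (20 + x) = 2.
Multiply by 6: 2·(2E) − 3·(2E) + 6·(20 + x) = 12, i.e. 120 + 6x − (120 + 3x) = 12.
Collecting terms: 3x = 12, so x = 4.
Then 2E = 120 + 3·4 = 132, so E = 66, V = 2E/3 = 44, F = 20 + 4 = 24.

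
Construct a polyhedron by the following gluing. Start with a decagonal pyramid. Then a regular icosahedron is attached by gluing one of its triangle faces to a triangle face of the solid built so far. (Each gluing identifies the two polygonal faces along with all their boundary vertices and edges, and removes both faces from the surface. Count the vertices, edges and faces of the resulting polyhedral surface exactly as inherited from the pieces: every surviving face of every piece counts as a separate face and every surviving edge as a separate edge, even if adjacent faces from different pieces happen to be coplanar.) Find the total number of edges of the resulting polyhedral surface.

47

A decagonal pyramid: V=11, E=20, F=11.
Attach a regular icosahedron (V=12, E=30, F=20) along a 3-gon: merge 3 vertices and 3 edges, delete both glued faces → V=20, E=47, F=29.
Check: V − E + F = 20 − 47 + 29 = 2.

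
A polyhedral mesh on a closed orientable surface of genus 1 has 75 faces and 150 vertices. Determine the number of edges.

225

For a closed orientable surface of genus 1, χ = 2 − 2·1 = 0.
E = V + F − (0) = 150 + 75 − (0) = 225.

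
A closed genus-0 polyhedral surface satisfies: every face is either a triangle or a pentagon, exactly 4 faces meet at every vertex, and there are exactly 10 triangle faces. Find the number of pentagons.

2

Let x be the number of pentagons; then F = 10 + x.
Edge–face incidences: 2E = 3·10 + 5·x = 30 + 5x.
Every vertex has degree 4, so 4V = 2E.
Euler: V − E + F = 2 ⇒ (2E)/4 − E + (10 + x) = 2.
Multiply by 8: 2·(2E) − 4·(2E) + 8·(10 + x) = 16, i.e. 80 + 8x − 2·(30 + 5x) = 16.
Collecting terms: −2x + 20 = 16, so −2x = −4, so x = 2.
Then 2E = 30 + 5·2 = 40, so E = 20, V = 2E/4 = 10, F = 10 + 2 = 12.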